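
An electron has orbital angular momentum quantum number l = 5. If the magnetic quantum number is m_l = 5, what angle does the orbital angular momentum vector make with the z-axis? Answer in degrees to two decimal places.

|L|² = l(l+1)ℏ² = 30ℏ², so |L| = √30 ℏ.
L_z = m_l ℏ = 5ℏ.
cos θ = L_z/|L| = 5/√30, so θ ≈ 24.09°.

θ ≈ 24.09°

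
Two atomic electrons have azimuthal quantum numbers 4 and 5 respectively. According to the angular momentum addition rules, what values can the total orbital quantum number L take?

L = 1, 2, 3, 4, 5, 6, 7, 8, 9

Angular momentum addition gives L = |l₁ − l₂|, …, l₁ + l₂.
So L can be 1, 2, 3, 4, 5, 6, 7, 8, 9.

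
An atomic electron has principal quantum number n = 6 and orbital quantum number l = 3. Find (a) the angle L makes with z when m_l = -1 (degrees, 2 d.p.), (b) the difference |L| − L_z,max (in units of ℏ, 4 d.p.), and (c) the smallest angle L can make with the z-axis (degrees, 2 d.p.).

θ(m_l=-1) ≈ 106.78°; |L|−L_z,max ≈ 0.4641ℏ; θ_min ≈ 30.00°

For m_l = -1: cos θ = -1/√12, θ ≈ 106.78°.
|L| − L_z,max = (2√3 − 3)ℏ ≈ 0.4641ℏ.
cos θ_min = 3/√12, so θ_min ≈ 30.00°.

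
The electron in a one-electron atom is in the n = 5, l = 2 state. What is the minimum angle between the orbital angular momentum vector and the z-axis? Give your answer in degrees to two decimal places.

|L|² = l(l+1)ℏ² = 6ℏ², so |L| = √6 ℏ.
The smallest angle corresponds to the largest L_z, i.e. m_l = l = 2, giving L_z = 2ℏ.
cos θ_min = 2/√6, so θ_min ≈ 35.26°.

θ_min ≈ 35.26°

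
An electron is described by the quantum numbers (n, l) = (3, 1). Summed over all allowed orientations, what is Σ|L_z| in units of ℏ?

Σ|L_z| = 2 ℏ

The allowed m_l values are -1, 0, 1.
Σ|m_l| = 2(1+2+…+1) = 2.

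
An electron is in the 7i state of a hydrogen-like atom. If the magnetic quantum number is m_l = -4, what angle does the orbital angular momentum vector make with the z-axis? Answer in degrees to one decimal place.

θ ≈ 128.1°

7i means n = 7, l = 6.
|L| = √(l(l+1)) ℏ = √42 ℏ.
L_z = m_l ℏ = −4ℏ.
cos θ = L_z/|L| = -4/√42, so θ ≈ 128.1°.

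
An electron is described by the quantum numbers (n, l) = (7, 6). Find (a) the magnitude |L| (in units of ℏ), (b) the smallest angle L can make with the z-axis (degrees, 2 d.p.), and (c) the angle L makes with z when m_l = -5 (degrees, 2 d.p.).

|L| = ℏ√(6·7) = √42 ℏ ≈ 6.481ℏ.
cos θ_min = 6/√42, so θ_min ≈ 22.21°.
For m_l = -5: cos θ = -5/√42, θ ≈ 140.49°.

|L| = √42 ℏ ≈ 6.481ℏ; θ_min ≈ 22.21°; θ(m_l=-5) ≈ 140.49°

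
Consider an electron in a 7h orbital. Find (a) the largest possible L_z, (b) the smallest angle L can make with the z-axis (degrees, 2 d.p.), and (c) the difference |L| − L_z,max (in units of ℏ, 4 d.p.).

7h means n = 7, l = 5.
L_z,max = lℏ = 5ℏ.
cos θ_min = 5/√30, so θ_min ≈ 24.09°.
|L| − L_z,max = (√30 − 5)ℏ ≈ 0.4772ℏ.

L_z,max = 5ℏ; θ_min ≈ 24.09°; |L|−L_z,max ≈ 0.4772ℏ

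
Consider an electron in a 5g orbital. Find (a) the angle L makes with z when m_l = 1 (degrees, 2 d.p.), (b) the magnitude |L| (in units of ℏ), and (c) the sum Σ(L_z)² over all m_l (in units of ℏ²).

θ(m_l=1) ≈ 77.08°; |L| = 2√5 ℏ ≈ 4.472ℏ; Σ(L_z)² = 60 ℏ²

The 5g subshell has l = 4.
For m_l = 1: cos θ = 1/√20, θ ≈ 77.08°.
|L| = ℏ√(4·5) = 2√5 ℏ ≈ 4.472ℏ.
Σ m_l² = 60, so Σ(L_z)² = 60 ℏ².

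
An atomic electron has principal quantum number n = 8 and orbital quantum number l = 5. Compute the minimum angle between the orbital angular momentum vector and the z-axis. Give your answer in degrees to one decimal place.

|L| = √(l(l+1)) ℏ = √30 ℏ.
The smallest angle corresponds to the largest L_z, i.e. m_l = l = 5, giving L_z = 5ℏ.
cos θ_min = 5/√30, so θ_min ≈ 24.1°.

θ_min ≈ 24.1°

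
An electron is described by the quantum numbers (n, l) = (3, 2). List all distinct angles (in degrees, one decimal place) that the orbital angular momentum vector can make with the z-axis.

θ ∈ {35.3°, 65.9°, 90.0°, 114.1°, 144.7°}

|L| = √(l(l+1)) ℏ = √6 ℏ.
cos θ = m_l/√6 for each m_l ∈ {-2, -1, 0, 1, 2}.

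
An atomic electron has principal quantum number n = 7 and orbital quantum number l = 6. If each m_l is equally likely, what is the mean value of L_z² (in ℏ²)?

The allowed m_l values are -6, -5, -4, -3, -2, -1, 0, 1, 2, 3, 4, 5, 6.
⟨L_z²⟩ = ℏ²·(Σ m_l²)/(2l+1) = ℏ²·182/13 = 14ℏ².

⟨L_z²⟩ = 14 ℏ²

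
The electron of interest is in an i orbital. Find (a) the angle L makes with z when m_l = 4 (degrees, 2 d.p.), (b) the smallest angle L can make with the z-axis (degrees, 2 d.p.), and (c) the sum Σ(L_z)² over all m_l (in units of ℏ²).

θ(m_l=4) ≈ 51.89°; θ_min ≈ 22.21°; Σ(L_z)² = 182 ℏ²

An i state has l = 6.
For m_l = 4: cos θ = 4/√42, θ ≈ 51.89°.
cos θ_min = 6/√42, so θ_min ≈ 22.21°.
Σ m_l² = 182, so Σ(L_z)² = 182 ℏ².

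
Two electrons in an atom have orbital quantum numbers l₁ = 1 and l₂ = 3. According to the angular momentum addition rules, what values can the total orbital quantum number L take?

L = 2, 3, 4

The total orbital quantum number L ranges from |l₁ − l₂| to l₁ + l₂ in integer steps.
Allowed values: L = 2, 3, 4.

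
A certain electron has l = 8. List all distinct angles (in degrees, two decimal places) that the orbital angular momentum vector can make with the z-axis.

|L| = √(l(l+1)) ℏ = 6√2 ℏ.
cos θ = m_l/√72 for each m_l ∈ {-8, -7, -6, -5, -4, -3, -2, -1, 0, 1, 2, 3, 4, 5, 6, 7, 8}.

θ ∈ {19.47°, 34.42°, 45.00°, 53.90°, 61.87°, 69.30°, 76.37°, 83.23°, 90.00°, 96.77°, 103.63°, 110.70°, 118.13°, 126.10°, 135.00°, 145.58°, 160.53°}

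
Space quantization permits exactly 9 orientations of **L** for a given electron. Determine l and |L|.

l = 4, |L| = 2√5 ℏ ≈ 4.472ℏ

9 = 2l + 1, so l = (9−1)/2 = 4.
Then |L| = √(l(l+1)) ℏ = 2√5 ℏ.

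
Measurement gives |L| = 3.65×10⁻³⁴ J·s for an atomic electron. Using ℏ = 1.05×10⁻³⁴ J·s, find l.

|L|/ℏ = (3.65×10⁻³⁴)/(1.05×10⁻³⁴) ≈ 3.476.
Set l(l+1) = 12.08; the integer solution is l = 3.

l = 3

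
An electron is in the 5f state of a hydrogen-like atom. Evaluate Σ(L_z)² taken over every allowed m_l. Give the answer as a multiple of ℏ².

For 5f, l = 3.
m_l ∈ {-3, -2, -1, 0, 1, 2, 3}.
Summing m² from −3 to 3: Σ m_l² = 28.

Σ(L_z)² = 28 ℏ²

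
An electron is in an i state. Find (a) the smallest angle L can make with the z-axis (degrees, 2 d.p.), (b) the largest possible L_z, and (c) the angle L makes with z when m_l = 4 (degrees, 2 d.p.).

The letter i corresponds to l = 6.
cos θ_min = 6/√42, so θ_min ≈ 22.21°.
L_z,max = lℏ = 6ℏ.
For m_l = 4: cos θ = 4/√42, θ ≈ 51.89°.

θ_min ≈ 22.21°; L_z,max = 6ℏ; θ(m_l=4) ≈ 51.89°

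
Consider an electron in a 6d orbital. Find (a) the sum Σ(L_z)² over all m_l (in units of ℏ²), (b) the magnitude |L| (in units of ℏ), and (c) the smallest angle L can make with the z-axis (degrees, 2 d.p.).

For 6d, l = 2.
Σ m_l² = 10, so Σ(L_z)² = 10 ℏ².
|L| = ℏ√(2·3) = √6 ℏ ≈ 2.449ℏ.
cos θ_min = 2/√6, so θ_min ≈ 35.26°.

Σ(L_z)² = 10 ℏ²; |L| = √6 ℏ ≈ 2.449ℏ; θ_min ≈ 35.26°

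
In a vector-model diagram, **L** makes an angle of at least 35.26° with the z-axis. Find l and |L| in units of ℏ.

At minimum angle, m_l = l, so cos θ = l/√(l(l+1)); cos²θ = l/(l+1) = 0.6667.
l = cos²θ/sin²θ ≈ 2.
Then |L| = ℏ√(2·3) = √6 ℏ.

l = 2, |L| = √6 ℏ ≈ 2.449ℏ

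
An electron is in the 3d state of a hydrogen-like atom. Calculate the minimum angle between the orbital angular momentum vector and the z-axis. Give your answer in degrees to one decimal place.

The 3d subshell has l = 2.
|L| = √(l(l+1)) ℏ = √6 ℏ.
The smallest angle corresponds to the largest L_z, i.e. m_l = l = 2, giving L_z = 2ℏ.
cos θ_min = 2/√6, so θ_min ≈ 35.3°.

θ_min ≈ 35.3°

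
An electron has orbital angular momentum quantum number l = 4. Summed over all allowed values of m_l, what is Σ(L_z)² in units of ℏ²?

Σ(L_z)² = 60 ℏ²

The allowed m_l values are -4, -3, -2, -1, 0, 1, 2, 3, 4.
Σ m_l² = l(l+1)(2l+1)/3 = 4·5·9/3 = 60.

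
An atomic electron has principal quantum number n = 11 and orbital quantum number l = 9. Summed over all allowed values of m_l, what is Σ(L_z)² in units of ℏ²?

Σ(L_z)² = 570 ℏ²

m_l runs from −9 to 9, i.e. {-9, -8, -7, -6, -5, -4, -3, -2, -1, 0, 1, 2, 3, 4, 5, 6, 7, 8, 9}.
Σ m_l² = l(l+1)(2l+1)/3 = 9·10·19/3 = 570.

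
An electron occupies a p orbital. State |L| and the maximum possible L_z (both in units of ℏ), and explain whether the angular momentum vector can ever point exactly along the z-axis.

No: L_z,max = 1ℏ < |L| = √2 ℏ ≈ 1.414ℏ

A p state has l = 1.
|L| = √2 ℏ ≈ 1.4142ℏ, while L_z,max = lℏ = 1ℏ.
Since |L| > L_z,max, the vector can never point exactly along z; the closest it comes is θ_min = arccos(1/√2) ≈ 45.0°.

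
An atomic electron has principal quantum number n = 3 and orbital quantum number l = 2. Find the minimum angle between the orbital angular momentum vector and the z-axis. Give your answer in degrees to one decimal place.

θ_min ≈ 35.3°

|L| = √(l(l+1)) ℏ = √6 ℏ.
The smallest angle corresponds to the largest L_z, i.e. m_l = l = 2, giving L_z = 2ℏ.
cos θ_min = 2/√6, so θ_min ≈ 35.3°.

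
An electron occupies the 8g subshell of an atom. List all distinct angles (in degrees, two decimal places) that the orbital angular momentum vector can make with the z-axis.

The 8g subshell has l = 4.
|L|² = l(l+1)ℏ² = 20ℏ², so |L| = 2√5 ℏ.
cos θ = m_l/√20 for each m_l ∈ {-4, -3, -2, -1, 0, 1, 2, 3, 4}.

θ ∈ {26.57°, 47.87°, 63.43°, 77.08°, 90.00°, 102.92°, 116.57°, 132.13°, 153.43°}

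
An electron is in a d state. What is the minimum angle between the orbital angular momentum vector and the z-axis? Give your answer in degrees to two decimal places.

For a d orbital, l = 2.
|L| = ℏ√(l(l+1)) = √6 ℏ.
The smallest angle corresponds to the largest L_z, i.e. m_l = l = 2, giving L_z = 2ℏ.
cos θ_min = 2/√6, so θ_min ≈ 35.26°.

θ_min ≈ 35.26°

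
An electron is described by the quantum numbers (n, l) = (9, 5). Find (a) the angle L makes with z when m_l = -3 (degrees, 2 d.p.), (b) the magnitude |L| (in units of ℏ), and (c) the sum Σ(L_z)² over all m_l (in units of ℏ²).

θ(m_l=-3) ≈ 123.21°; |L| = √30 ℏ ≈ 5.477ℏ; Σ(L_z)² = 110 ℏ²

For m_l = -3: cos θ = -3/√30, θ ≈ 123.21°.
|L| = ℏ√(5·6) = √30 ℏ ≈ 5.477ℏ.
Σ m_l² = 110, so Σ(L_z)² = 110 ℏ².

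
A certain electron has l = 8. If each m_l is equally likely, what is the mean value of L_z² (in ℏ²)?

m_l runs from −8 to 8, i.e. {-8, -7, -6, -5, -4, -3, -2, -1, 0, 1, 2, 3, 4, 5, 6, 7, 8}.
⟨L_z²⟩ = ℏ²·(Σ m_l²)/(2l+1) = ℏ²·408/17 = 24ℏ².

⟨L_z²⟩ = 24 ℏ²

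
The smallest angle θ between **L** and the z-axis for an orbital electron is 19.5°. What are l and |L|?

l = 8, |L| = 6√2 ℏ ≈ 8.485ℏ

At minimum angle, m_l = l, so cos θ = l/√(l(l+1)); cos²θ = l/(l+1) = 0.8886.
Thus l = 0.8886/(1 − 0.8886) ≈ 8.
Then |L| = ℏ√(8·9) = 6√2 ℏ.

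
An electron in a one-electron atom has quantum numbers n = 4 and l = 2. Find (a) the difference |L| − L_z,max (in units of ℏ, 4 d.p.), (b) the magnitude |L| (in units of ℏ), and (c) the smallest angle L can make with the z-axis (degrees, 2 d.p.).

|L|−L_z,max ≈ 0.4495ℏ; |L| = √6 ℏ ≈ 2.449ℏ; θ_min ≈ 35.26°

|L| − L_z,max = (√6 − 2)ℏ ≈ 0.4495ℏ.
|L| = ℏ√(2·3) = √6 ℏ ≈ 2.449ℏ.
cos θ_min = 2/√6, so θ_min ≈ 35.26°.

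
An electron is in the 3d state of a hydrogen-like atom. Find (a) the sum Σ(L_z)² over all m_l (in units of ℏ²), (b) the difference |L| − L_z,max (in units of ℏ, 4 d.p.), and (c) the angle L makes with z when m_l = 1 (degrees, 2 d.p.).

The 3d subshell has l = 2.
Σ m_l² = 10, so Σ(L_z)² = 10 ℏ².
|L| − L_z,max = (√6 − 2)ℏ ≈ 0.4495ℏ.
For m_l = 1: cos θ = 1/√6, θ ≈ 65.91°.

Σ(L_z)² = 10 ℏ²; |L|−L_z,max ≈ 0.4495ℏ; θ(m_l=1) ≈ 65.91°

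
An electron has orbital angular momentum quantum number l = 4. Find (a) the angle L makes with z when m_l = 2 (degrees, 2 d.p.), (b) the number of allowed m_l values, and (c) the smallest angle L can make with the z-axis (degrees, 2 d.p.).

θ(m_l=2) ≈ 63.43°; 9 values; θ_min ≈ 26.57°

For m_l = 2: cos θ = 2/√20, θ ≈ 63.43°.
There are 2l+1 = 9 values of m_l.
cos θ_min = 4/√20, so θ_min ≈ 26.57°.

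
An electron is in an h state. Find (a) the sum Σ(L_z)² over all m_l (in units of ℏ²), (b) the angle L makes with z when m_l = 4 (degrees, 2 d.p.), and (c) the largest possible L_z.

Σ(L_z)² = 110 ℏ²; θ(m_l=4) ≈ 43.09°; L_z,max = 5ℏ

H corresponds to l = 5.
Σ m_l² = 110, so Σ(L_z)² = 110 ℏ².
For m_l = 4: cos θ = 4/√30, θ ≈ 43.09°.
L_z,max = lℏ = 5ℏ.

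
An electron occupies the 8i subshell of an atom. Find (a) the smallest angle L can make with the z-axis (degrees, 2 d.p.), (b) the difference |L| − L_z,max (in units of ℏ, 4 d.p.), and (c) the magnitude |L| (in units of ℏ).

The 8i subshell has l = 6.
cos θ_min = 6/√42, so θ_min ≈ 22.21°.
|L| − L_z,max = (√42 − 6)ℏ ≈ 0.4807ℏ.
|L| = ℏ√(6·7) = √42 ℏ ≈ 6.481ℏ.

θ_min ≈ 22.21°; |L|−L_z,max ≈ 0.4807ℏ; |L| = √42 ℏ ≈ 6.481ℏ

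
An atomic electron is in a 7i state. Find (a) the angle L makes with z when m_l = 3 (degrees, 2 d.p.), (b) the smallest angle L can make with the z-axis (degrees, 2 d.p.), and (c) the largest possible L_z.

θ(m_l=3) ≈ 62.42°; θ_min ≈ 22.21°; L_z,max = 6ℏ

7i means n = 7, l = 6.
For m_l = 3: cos θ = 3/√42, θ ≈ 62.42°.
cos θ_min = 6/√42, so θ_min ≈ 22.21°.
L_z,max = lℏ = 6ℏ.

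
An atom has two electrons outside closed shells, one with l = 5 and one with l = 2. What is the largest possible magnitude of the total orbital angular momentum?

The total orbital quantum number L ranges from |l₁ − l₂| to l₁ + l₂ in integer steps.
Allowed values: L = 3, 4, 5, 6, 7.
The largest magnitude corresponds to L = 7: |L_tot| = ℏ√(7·8) = 2√14 ℏ.

|L_tot|_max = 2√14 ℏ ≈ 7.483ℏ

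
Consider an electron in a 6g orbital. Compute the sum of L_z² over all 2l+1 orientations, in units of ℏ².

For 6g, l = 4.
The allowed m_l values are -4, -3, -2, -1, 0, 1, 2, 3, 4.
Σ m_l² = l(l+1)(2l+1)/3 = 4·5·9/3 = 60.

Σ(L_z)² = 60 ℏ²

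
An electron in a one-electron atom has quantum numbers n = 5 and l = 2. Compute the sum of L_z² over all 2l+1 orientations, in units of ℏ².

Σ(L_z)² = 10 ℏ²

m_l ∈ {-2, -1, 0, 1, 2}.
Σ m_l² = l(l+1)(2l+1)/3 = 2·3·5/3 = 10.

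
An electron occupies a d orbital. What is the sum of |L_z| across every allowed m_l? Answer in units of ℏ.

Σ|L_z| = 6 ℏ

A d state has l = 2.
m_l ∈ {-2, -1, 0, 1, 2}.
Σ|m_l| = 2(1+2+…+2) = 6.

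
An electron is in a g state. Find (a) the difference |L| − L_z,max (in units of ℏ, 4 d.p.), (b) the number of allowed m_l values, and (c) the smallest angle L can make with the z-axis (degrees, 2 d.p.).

The letter g corresponds to l = 4.
|L| − L_z,max = (2√5 − 4)ℏ ≈ 0.4721ℏ.
There are 2l+1 = 9 values of m_l.
cos θ_min = 4/√20, so θ_min ≈ 26.57°.

|L|−L_z,max ≈ 0.4721ℏ; 9 values; θ_min ≈ 26.57°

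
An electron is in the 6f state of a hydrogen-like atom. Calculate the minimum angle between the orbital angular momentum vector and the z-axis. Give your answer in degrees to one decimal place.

θ_min ≈ 30.0°

6f means n = 6, l = 3.
|L| = √(l(l+1)) ℏ = 2√3 ℏ.
The smallest angle corresponds to the largest L_z, i.e. m_l = l = 3, giving L_z = 3ℏ.
cos θ_min = 3/√12, so θ_min ≈ 30.0°.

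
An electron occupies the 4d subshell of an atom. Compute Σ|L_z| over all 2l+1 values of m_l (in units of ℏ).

Σ|L_z| = 6 ℏ

The 4d subshell has l = 2.
The allowed m_l values are -2, -1, 0, 1, 2.
Σ|m_l| = 2(1+2+…+2) = 6.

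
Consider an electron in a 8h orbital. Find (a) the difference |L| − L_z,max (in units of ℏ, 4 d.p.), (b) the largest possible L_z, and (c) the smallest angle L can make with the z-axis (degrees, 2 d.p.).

|L|−L_z,max ≈ 0.4772ℏ; L_z,max = 5ℏ; θ_min ≈ 24.09°

The 8h subshell has l = 5.
|L| − L_z,max = (√30 − 5)ℏ ≈ 0.4772ℏ.
L_z,max = lℏ = 5ℏ.
cos θ_min = 5/√30, so θ_min ≈ 24.09°.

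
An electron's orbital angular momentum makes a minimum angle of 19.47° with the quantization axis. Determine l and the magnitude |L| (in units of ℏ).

cos θ_min = l/√(l(l+1)) = √(l/(l+1)), so l/(l+1) = cos²(19.47°) = 0.8889.
l = cos²θ/sin²θ ≈ 8.
Then |L| = ℏ√(8·9) = 6√2 ℏ.

l = 8, |L| = 6√2 ℏ ≈ 8.485ℏ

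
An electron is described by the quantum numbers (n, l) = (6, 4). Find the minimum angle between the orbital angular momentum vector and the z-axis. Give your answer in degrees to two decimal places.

|L|² = l(l+1)ℏ² = 20ℏ², so |L| = 2√5 ℏ.
The smallest angle corresponds to the largest L_z, i.e. m_l = l = 4, giving L_z = 4ℏ.
cos θ_min = 4/√20, so θ_min ≈ 26.57°.

θ_min ≈ 26.57°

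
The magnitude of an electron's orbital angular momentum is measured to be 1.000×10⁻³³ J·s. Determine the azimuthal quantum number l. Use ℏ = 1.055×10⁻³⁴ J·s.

l = 9

|L|/ℏ = (1.000×10⁻³³)/(1.055×10⁻³⁴) ≈ 9.479.
Set l(l+1) = 89.85; the integer solution is l = 9.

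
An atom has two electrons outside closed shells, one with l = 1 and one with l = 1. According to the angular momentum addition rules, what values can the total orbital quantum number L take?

L = 0, 1, 2

Angular momentum addition gives L = |l₁ − l₂|, …, l₁ + l₂.
Allowed values: L = 0, 1, 2.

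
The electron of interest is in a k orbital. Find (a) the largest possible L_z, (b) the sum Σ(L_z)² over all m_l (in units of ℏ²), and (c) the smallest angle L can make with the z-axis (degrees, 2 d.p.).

L_z,max = 7ℏ; Σ(L_z)² = 280 ℏ²; θ_min ≈ 20.70°

The letter k corresponds to l = 7.
L_z,max = lℏ = 7ℏ.
Σ m_l² = 280, so Σ(L_z)² = 280 ℏ².
cos θ_min = 7/√56, so θ_min ≈ 20.70°.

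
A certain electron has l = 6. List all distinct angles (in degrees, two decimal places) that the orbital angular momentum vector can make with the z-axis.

θ ∈ {22.21°, 39.51°, 51.89°, 62.42°, 72.02°, 81.12°, 90.00°, 98.88°, 107.98°, 117.58°, 128.11°, 140.49°, 157.79°}

|L| = ℏ√(l(l+1)) = √42 ℏ.
cos θ = m_l/√42 for each m_l ∈ {-6, -5, -4, -3, -2, -1, 0, 1, 2, 3, 4, 5, 6}.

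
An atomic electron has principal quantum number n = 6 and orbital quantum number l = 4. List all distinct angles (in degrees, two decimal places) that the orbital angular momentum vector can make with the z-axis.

|L| = √(l(l+1)) ℏ = 2√5 ℏ.
cos θ = m_l/√20 for each m_l ∈ {-4, -3, -2, -1, 0, 1, 2, 3, 4}.

θ ∈ {26.57°, 47.87°, 63.43°, 77.08°, 90.00°, 102.92°, 116.57°, 132.13°, 153.43°}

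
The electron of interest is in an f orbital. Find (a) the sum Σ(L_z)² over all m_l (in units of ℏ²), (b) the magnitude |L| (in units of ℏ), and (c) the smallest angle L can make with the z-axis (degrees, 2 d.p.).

The letter f corresponds to l = 3.
Σ m_l² = 28, so Σ(L_z)² = 28 ℏ².
|L| = ℏ√(3·4) = 2√3 ℏ ≈ 3.464ℏ.
cos θ_min = 3/√12, so θ_min ≈ 30.00°.

Σ(L_z)² = 28 ℏ²; |L| = 2√3 ℏ ≈ 3.464ℏ; θ_min ≈ 30.00°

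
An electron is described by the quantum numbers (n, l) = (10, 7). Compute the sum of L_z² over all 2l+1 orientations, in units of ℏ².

Σ(L_z)² = 280 ℏ²

The allowed m_l values are -7, -6, -5, -4, -3, -2, -1, 0, 1, 2, 3, 4, 5, 6, 7.
Σ m_l² = l(l+1)(2l+1)/3 = 7·8·15/3 = 280.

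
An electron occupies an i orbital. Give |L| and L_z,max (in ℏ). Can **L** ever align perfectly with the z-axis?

An i state has l = 6.
|L| = √42 ℏ ≈ 6.4807ℏ, while L_z,max = lℏ = 6ℏ.
Since |L| > L_z,max, the vector can never point exactly along z; the closest it comes is θ_min = arccos(6/√42) ≈ 22.2°.

No: L_z,max = 6ℏ < |L| = √42 ℏ ≈ 6.481ℏ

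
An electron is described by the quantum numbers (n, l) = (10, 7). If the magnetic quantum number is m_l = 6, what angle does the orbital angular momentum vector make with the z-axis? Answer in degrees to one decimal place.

|L| = ℏ√(l(l+1)) = 2√14 ℏ.
L_z = m_l ℏ = 6ℏ.
cos θ = L_z/|L| = 6/√56, so θ ≈ 36.7°.

θ ≈ 36.7°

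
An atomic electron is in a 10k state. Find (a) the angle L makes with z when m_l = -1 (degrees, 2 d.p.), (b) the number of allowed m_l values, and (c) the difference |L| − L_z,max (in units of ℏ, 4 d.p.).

For 10k, l = 7.
For m_l = -1: cos θ = -1/√56, θ ≈ 97.68°.
There are 2l+1 = 15 values of m_l.
|L| − L_z,max = (2√14 − 7)ℏ ≈ 0.4833ℏ.

θ(m_l=-1) ≈ 97.68°; 15 values; |L|−L_z,max ≈ 0.4833ℏ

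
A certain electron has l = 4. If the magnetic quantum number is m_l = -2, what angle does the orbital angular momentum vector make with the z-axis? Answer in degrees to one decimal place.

θ ≈ 116.6°

|L| = √(l(l+1)) ℏ = 2√5 ℏ.
L_z = m_l ℏ = −2ℏ.
cos θ = L_z/|L| = -2/√20, so θ ≈ 116.6°.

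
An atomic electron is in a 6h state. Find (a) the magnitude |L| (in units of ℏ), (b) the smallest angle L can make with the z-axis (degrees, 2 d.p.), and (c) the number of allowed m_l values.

6h means n = 6, l = 5.
|L| = ℏ√(5·6) = √30 ℏ ≈ 5.477ℏ.
cos θ_min = 5/√30, so θ_min ≈ 24.09°.
There are 2l+1 = 11 values of m_l.

|L| = √30 ℏ ≈ 5.477ℏ; θ_min ≈ 24.09°; 11 values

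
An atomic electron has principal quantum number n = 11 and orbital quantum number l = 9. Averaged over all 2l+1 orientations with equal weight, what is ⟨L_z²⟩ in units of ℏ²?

⟨L_z²⟩ = 30 ℏ²

The allowed m_l values are -9, -8, -7, -6, -5, -4, -3, -2, -1, 0, 1, 2, 3, 4, 5, 6, 7, 8, 9.
⟨L_z²⟩ = ℏ²·(Σ m_l²)/(2l+1) = ℏ²·570/19 = 30ℏ².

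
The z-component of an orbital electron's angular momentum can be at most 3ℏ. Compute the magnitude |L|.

Since max m_l = l, l = 3.
|L| = √(l(l+1)) ℏ = 2√3 ℏ.

|L| = 2√3 ℏ ≈ 3.464ℏ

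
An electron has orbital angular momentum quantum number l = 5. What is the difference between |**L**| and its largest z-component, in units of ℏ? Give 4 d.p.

|L| − L_z,max ≈ 0.4772ℏ

|L| = √30 ℏ ≈ 5.4772ℏ, while L_z,max = lℏ = 5ℏ.
The difference is (√30 − 5)ℏ ≈ 0.4772ℏ.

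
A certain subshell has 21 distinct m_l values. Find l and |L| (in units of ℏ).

21 = 2l + 1, so l = (21−1)/2 = 10.
|L| = ℏ√(l(l+1)) = ℏ√(10·11) = √110 ℏ.

l = 10, |L| = √110 ℏ ≈ 10.488ℏ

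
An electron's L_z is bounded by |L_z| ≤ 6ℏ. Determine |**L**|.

|L| = √42 ℏ ≈ 6.481ℏ

The maximum L_z equals lℏ, giving l = 6.
|L| = √(l(l+1)) ℏ = √42 ℏ.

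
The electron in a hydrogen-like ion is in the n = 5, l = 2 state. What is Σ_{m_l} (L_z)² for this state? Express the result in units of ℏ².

Σ(L_z)² = 10 ℏ²

The allowed m_l values are -2, -1, 0, 1, 2.
Σ m_l² = l(l+1)(2l+1)/3 = 2·3·5/3 = 10.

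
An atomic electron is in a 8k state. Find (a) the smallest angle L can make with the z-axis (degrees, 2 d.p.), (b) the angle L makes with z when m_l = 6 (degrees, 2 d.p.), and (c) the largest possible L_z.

8k means n = 8, l = 7.
cos θ_min = 7/√56, so θ_min ≈ 20.70°.
For m_l = 6: cos θ = 6/√56, θ ≈ 36.70°.
L_z,max = lℏ = 7ℏ.

θ_min ≈ 20.70°; θ(m_l=6) ≈ 36.70°; L_z,max = 7ℏ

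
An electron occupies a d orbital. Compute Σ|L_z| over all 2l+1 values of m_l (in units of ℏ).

Σ|L_z| = 6 ℏ

The letter d corresponds to l = 2.
m_l ∈ {-2, -1, 0, 1, 2}.
Σ|m_l| = 2·2(2+1)/2 = 6.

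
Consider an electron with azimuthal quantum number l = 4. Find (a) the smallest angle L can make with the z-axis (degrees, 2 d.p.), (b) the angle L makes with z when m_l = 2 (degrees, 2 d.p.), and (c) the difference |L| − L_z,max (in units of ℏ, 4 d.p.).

cos θ_min = 4/√20, so θ_min ≈ 26.57°.
For m_l = 2: cos θ = 2/√20, θ ≈ 63.43°.
|L| − L_z,max = (2√5 − 4)ℏ ≈ 0.4721ℏ.

θ_min ≈ 26.57°; θ(m_l=2) ≈ 63.43°; |L|−L_z,max ≈ 0.4721ℏ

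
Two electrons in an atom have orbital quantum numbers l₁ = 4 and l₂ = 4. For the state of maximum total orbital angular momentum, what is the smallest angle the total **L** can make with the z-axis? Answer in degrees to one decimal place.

L runs from |4 − 4| = 0 to 4 + 4 = 8.
Allowed values: L = 0, 1, 2, 3, 4, 5, 6, 7, 8.
The maximum is L = 8, with |L_tot| = ℏ√(8·9) = 6√2 ℏ.
The minimum angle with z is arccos(8/√72) ≈ 19.5°.

θ_min ≈ 19.5°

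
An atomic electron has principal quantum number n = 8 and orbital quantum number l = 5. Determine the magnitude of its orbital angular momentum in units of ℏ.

|L| = √30 ℏ ≈ 5.477ℏ

|L| = ℏ√(l(l+1)) = ℏ√(5·6) = √30 ℏ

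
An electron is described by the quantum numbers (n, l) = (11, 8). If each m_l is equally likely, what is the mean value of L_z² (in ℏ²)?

m_l runs from −8 to 8, i.e. {-8, -7, -6, -5, -4, -3, -2, -1, 0, 1, 2, 3, 4, 5, 6, 7, 8}.
⟨L_z²⟩ = ℏ²·(Σ m_l²)/(2l+1) = ℏ²·408/17 = 24ℏ².

⟨L_z²⟩ = 24 ℏ²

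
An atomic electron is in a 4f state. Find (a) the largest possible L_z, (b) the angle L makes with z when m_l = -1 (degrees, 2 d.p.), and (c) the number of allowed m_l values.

L_z,max = 3ℏ; θ(m_l=-1) ≈ 106.78°; 7 values

4f means n = 4, l = 3.
L_z,max = lℏ = 3ℏ.
For m_l = -1: cos θ = -1/√12, θ ≈ 106.78°.
There are 2l+1 = 7 values of m_l.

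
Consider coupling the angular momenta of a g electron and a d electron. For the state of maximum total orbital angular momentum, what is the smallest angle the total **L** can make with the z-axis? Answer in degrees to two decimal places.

θ_min ≈ 22.21°

L runs from |4 − 2| = 2 to 4 + 2 = 6.
Allowed values: L = 2, 3, 4, 5, 6.
The maximum is L = 6, with |L_tot| = ℏ√(6·7) = √42 ℏ.
The minimum angle with z is arccos(6/√42) ≈ 22.21°.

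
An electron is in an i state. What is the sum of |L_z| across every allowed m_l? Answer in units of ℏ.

An i state has l = 6.
m_l runs from −6 to 6, i.e. {-6, -5, -4, -3, -2, -1, 0, 1, 2, 3, 4, 5, 6}.
Σ|m_l| = 2(1+2+…+6) = 42.

Σ|L_z| = 42 ℏ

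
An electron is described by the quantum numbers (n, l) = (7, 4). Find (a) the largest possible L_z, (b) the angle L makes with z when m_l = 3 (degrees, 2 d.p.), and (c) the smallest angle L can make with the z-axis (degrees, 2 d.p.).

L_z,max = lℏ = 4ℏ.
For m_l = 3: cos θ = 3/√20, θ ≈ 47.87°.
cos θ_min = 4/√20, so θ_min ≈ 26.57°.

L_z,max = 4ℏ; θ(m_l=3) ≈ 47.87°; θ_min ≈ 26.57°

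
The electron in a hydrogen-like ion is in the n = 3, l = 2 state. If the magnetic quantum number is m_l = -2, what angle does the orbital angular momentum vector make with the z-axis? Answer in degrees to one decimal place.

|L|² = l(l+1)ℏ² = 6ℏ², so |L| = √6 ℏ.
L_z = m_l ℏ = −2ℏ.
cos θ = L_z/|L| = -2/√6, so θ ≈ 144.7°.

θ ≈ 144.7°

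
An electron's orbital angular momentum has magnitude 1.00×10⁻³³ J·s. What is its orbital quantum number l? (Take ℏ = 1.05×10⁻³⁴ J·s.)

|L|/ℏ = (1.00×10⁻³³)/(1.05×10⁻³⁴) ≈ 9.524.
l(l+1) ≈ 9.524² ≈ 90.70, so l = 9.

l = 9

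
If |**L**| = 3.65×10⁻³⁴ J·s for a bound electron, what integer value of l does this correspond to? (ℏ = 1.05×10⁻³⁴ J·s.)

Dividing by ℏ: |L|/ℏ ≈ 3.476.
Set l(l+1) = 12.08; the integer solution is l = 3.

l = 3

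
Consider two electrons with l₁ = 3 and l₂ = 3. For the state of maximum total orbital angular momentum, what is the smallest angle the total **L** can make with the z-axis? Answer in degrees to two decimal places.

θ_min ≈ 22.21°

By the triangle rule, |l₁ − l₂| ≤ L ≤ l₁ + l₂.
L ∈ {0, 1, 2, 3, 4, 5, 6}.
The maximum is L = 6, with |L_tot| = ℏ√(6·7) = √42 ℏ.
The minimum angle with z is arccos(6/√42) ≈ 22.21°.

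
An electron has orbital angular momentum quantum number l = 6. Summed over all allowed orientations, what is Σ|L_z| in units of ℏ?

Σ|L_z| = 42 ℏ

m_l ∈ {-6, -5, -4, -3, -2, -1, 0, 1, 2, 3, 4, 5, 6}.
Σ|m_l| = 2(1+2+…+6) = 42.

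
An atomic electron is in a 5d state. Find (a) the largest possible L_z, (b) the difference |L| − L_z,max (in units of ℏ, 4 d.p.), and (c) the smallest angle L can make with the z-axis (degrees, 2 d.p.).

For 5d, l = 2.
L_z,max = lℏ = 2ℏ.
|L| − L_z,max = (√6 − 2)ℏ ≈ 0.4495ℏ.
cos θ_min = 2/√6, so θ_min ≈ 35.26°.

L_z,max = 2ℏ; |L|−L_z,max ≈ 0.4495ℏ; θ_min ≈ 35.26°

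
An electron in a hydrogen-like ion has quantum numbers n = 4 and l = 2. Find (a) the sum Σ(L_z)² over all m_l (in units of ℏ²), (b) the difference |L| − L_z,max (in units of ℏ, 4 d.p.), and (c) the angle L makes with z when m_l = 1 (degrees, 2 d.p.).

Σ(L_z)² = 10 ℏ²; |L|−L_z,max ≈ 0.4495ℏ; θ(m_l=1) ≈ 65.91°

Σ m_l² = 10, so Σ(L_z)² = 10 ℏ².
|L| − L_z,max = (√6 − 2)ℏ ≈ 0.4495ℏ.
For m_l = 1: cos θ = 1/√6, θ ≈ 65.91°.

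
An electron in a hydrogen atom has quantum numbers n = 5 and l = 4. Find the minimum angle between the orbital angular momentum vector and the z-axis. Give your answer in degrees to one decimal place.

|L| = ℏ√(l(l+1)) = 2√5 ℏ.
The smallest angle corresponds to the largest L_z, i.e. m_l = l = 4, giving L_z = 4ℏ.
cos θ_min = 4/√20, so θ_min ≈ 26.6°.

θ_min ≈ 26.6°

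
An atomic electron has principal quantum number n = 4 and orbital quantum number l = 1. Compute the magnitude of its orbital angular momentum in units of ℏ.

|L| = √2 ℏ ≈ 1.414ℏ

|L| = ℏ√(l(l+1)) = ℏ√(1·2) = √2 ℏ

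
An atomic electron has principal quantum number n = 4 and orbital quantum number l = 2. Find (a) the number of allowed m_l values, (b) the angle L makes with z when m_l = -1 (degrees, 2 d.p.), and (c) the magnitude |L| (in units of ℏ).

There are 2l+1 = 5 values of m_l.
For m_l = -1: cos θ = -1/√6, θ ≈ 114.09°.
|L| = ℏ√(2·3) = √6 ℏ ≈ 2.449ℏ.

5 values; θ(m_l=-1) ≈ 114.09°; |L| = √6 ℏ ≈ 2.449ℏ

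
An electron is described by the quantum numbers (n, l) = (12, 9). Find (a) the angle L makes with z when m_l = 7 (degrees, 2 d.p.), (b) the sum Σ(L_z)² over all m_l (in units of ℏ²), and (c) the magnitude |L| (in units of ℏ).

θ(m_l=7) ≈ 42.45°; Σ(L_z)² = 570 ℏ²; |L| = 3√10 ℏ ≈ 9.487ℏ

For m_l = 7: cos θ = 7/√90, θ ≈ 42.45°.
Σ m_l² = 570, so Σ(L_z)² = 570 ℏ².
|L| = ℏ√(9·10) = 3√10 ℏ ≈ 9.487ℏ.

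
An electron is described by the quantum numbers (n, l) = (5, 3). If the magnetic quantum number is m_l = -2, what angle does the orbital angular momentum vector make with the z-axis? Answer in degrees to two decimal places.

|L|² = l(l+1)ℏ² = 12ℏ², so |L| = 2√3 ℏ.
L_z = m_l ℏ = −2ℏ.
cos θ = L_z/|L| = -2/√12, so θ ≈ 125.26°.

θ ≈ 125.26°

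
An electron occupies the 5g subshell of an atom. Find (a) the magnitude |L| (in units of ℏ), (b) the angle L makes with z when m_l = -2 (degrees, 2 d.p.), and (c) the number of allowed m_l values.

|L| = 2√5 ℏ ≈ 4.472ℏ; θ(m_l=-2) ≈ 116.57°; 9 values

5g means n = 5, l = 4.
|L| = ℏ√(4·5) = 2√5 ℏ ≈ 4.472ℏ.
For m_l = -2: cos θ = -2/√20, θ ≈ 116.57°.
There are 2l+1 = 9 values of m_l.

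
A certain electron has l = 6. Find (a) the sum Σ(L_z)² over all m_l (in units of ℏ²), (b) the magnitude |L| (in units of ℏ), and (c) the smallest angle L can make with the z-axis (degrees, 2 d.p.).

Σ(L_z)² = 182 ℏ²; |L| = √42 ℏ ≈ 6.481ℏ; θ_min ≈ 22.21°

Σ m_l² = 182, so Σ(L_z)² = 182 ℏ².
|L| = ℏ√(6·7) = √42 ℏ ≈ 6.481ℏ.
cos θ_min = 6/√42, so θ_min ≈ 22.21°.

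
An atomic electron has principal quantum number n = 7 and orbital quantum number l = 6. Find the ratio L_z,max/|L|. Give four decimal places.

L_z,max/|L| = 0.9258

|L| = √42 ℏ ≈ 6.4807ℏ, while L_z,max = lℏ = 6ℏ.
L_z,max/|L| = 6/√42 = 0.9258.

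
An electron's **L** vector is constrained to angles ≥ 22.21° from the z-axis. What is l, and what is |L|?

At minimum angle, m_l = l, so cos θ = l/√(l(l+1)); cos²θ = l/(l+1) = 0.8571.
l = cos²θ/sin²θ ≈ 6.
Then |L| = ℏ√(6·7) = √42 ℏ.

l = 6, |L| = √42 ℏ ≈ 6.481ℏ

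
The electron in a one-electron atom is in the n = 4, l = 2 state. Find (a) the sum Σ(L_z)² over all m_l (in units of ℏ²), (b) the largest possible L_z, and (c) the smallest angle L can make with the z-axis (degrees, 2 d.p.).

Σ(L_z)² = 10 ℏ²; L_z,max = 2ℏ; θ_min ≈ 35.26°

Σ m_l² = 10, so Σ(L_z)² = 10 ℏ².
L_z,max = lℏ = 2ℏ.
cos θ_min = 2/√6, so θ_min ≈ 35.26°.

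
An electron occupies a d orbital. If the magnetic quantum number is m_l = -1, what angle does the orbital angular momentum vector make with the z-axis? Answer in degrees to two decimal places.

θ ≈ 114.09°

For a d orbital, l = 2.
|L| = ℏ√(l(l+1)) = √6 ℏ.
L_z = m_l ℏ = −1ℏ.
cos θ = L_z/|L| = -1/√6, so θ ≈ 114.09°.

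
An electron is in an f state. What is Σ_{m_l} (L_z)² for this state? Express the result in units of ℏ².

An f state has l = 3.
m_l ∈ {-3, -2, -1, 0, 1, 2, 3}.
Σ m_l² = l(l+1)(2l+1)/3 = 3·4·7/3 = 28.

Σ(L_z)² = 28 ℏ²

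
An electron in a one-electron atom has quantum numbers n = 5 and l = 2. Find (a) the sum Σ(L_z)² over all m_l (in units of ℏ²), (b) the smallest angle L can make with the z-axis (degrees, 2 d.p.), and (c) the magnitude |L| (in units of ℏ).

Σ m_l² = 10, so Σ(L_z)² = 10 ℏ².
cos θ_min = 2/√6, so θ_min ≈ 35.26°.
|L| = ℏ√(2·3) = √6 ℏ ≈ 2.449ℏ.

Σ(L_z)² = 10 ℏ²; θ_min ≈ 35.26°; |L| = √6 ℏ ≈ 2.449ℏ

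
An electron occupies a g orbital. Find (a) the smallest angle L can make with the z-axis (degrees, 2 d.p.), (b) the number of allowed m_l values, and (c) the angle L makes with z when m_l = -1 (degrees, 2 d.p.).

θ_min ≈ 26.57°; 9 values; θ(m_l=-1) ≈ 102.92°

For a g orbital, l = 4.
cos θ_min = 4/√20, so θ_min ≈ 26.57°.
There are 2l+1 = 9 values of m_l.
For m_l = -1: cos θ = -1/√20, θ ≈ 102.92°.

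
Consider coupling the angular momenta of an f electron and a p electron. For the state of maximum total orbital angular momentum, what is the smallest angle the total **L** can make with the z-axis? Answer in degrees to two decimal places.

θ_min ≈ 26.57°

L runs from |3 − 1| = 2 to 3 + 1 = 4.
L ∈ {2, 3, 4}.
The maximum is L = 4, with |L_tot| = ℏ√(4·5) = 2√5 ℏ.
The minimum angle with z is arccos(4/√20) ≈ 26.57°.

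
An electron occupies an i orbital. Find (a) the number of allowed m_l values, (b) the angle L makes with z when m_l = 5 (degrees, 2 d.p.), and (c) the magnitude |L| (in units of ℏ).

13 values; θ(m_l=5) ≈ 39.51°; |L| = √42 ℏ ≈ 6.481ℏ

For an i orbital, l = 6.
There are 2l+1 = 13 values of m_l.
For m_l = 5: cos θ = 5/√42, θ ≈ 39.51°.
|L| = ℏ√(6·7) = √42 ℏ ≈ 6.481ℏ.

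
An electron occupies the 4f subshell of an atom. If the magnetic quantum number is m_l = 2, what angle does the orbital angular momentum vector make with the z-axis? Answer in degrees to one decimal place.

4f means n = 4, l = 3.
|L|² = l(l+1)ℏ² = 12ℏ², so |L| = 2√3 ℏ.
L_z = m_l ℏ = 2ℏ.
cos θ = L_z/|L| = 2/√12, so θ ≈ 54.7°.

θ ≈ 54.7°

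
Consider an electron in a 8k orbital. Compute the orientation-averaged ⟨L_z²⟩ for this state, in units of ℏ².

8k means n = 8, l = 7.
The allowed m_l values are -7, -6, -5, -4, -3, -2, -1, 0, 1, 2, 3, 4, 5, 6, 7.
Average of L_z² over 15 states: 280/15 ℏ² = 18.67 ℏ².

⟨L_z²⟩ = 18.67 ℏ²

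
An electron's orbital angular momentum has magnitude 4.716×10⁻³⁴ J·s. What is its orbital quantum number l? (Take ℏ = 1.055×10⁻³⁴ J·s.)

l = 4

Dividing by ℏ: |L|/ℏ ≈ 4.470.
Set l(l+1) = 19.98; the integer solution is l = 4.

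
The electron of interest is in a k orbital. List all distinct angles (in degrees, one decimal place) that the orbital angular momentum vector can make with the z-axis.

A k state has l = 7.
|L| = √(l(l+1)) ℏ = 2√14 ℏ.
cos θ = m_l/√56 for each m_l ∈ {-7, -6, -5, -4, -3, -2, -1, 0, 1, 2, 3, 4, 5, 6, 7}.

θ ∈ {20.7°, 36.7°, 48.1°, 57.7°, 66.4°, 74.5°, 82.3°, 90.0°, 97.7°, 105.5°, 113.6°, 122.3°, 131.9°, 143.3°, 159.3°}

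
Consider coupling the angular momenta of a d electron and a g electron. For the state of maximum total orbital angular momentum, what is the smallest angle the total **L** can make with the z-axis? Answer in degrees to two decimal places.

Angular momentum addition gives L = |l₁ − l₂|, …, l₁ + l₂.
L ∈ {2, 3, 4, 5, 6}.
The maximum is L = 6, with |L_tot| = ℏ√(6·7) = √42 ℏ.
The minimum angle with z is arccos(6/√42) ≈ 22.21°.

θ_min ≈ 22.21°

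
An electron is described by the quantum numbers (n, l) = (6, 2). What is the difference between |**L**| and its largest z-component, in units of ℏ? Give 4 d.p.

|L| − L_z,max ≈ 0.4495ℏ

|L| = √6 ℏ ≈ 2.4495ℏ, while L_z,max = lℏ = 2ℏ.
The difference is (√6 − 2)ℏ ≈ 0.4495ℏ.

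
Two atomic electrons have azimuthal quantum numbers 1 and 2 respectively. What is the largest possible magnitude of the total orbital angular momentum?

|L_tot|_max = 2√3 ℏ ≈ 3.464ℏ

By the triangle rule, |l₁ − l₂| ≤ L ≤ l₁ + l₂.
L ∈ {1, 2, 3}.
The largest magnitude corresponds to L = 3: |L_tot| = ℏ√(3·4) = 2√3 ℏ.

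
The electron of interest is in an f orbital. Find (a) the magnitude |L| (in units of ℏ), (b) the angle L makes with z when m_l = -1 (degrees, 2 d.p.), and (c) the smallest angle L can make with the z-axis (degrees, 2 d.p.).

|L| = 2√3 ℏ ≈ 3.464ℏ; θ(m_l=-1) ≈ 106.78°; θ_min ≈ 30.00°

For an f orbital, l = 3.
|L| = ℏ√(3·4) = 2√3 ℏ ≈ 3.464ℏ.
For m_l = -1: cos θ = -1/√12, θ ≈ 106.78°.
cos θ_min = 3/√12, so θ_min ≈ 30.00°.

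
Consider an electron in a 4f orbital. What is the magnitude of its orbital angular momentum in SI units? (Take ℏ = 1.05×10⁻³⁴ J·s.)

The 4f subshell has l = 3.
|L| = ℏ√(l(l+1)) = ℏ√(3·4) = 2√3 ℏ
Numerically, |L| = 3.464 × (1.05×10⁻³⁴ J·s) = 3.64×10⁻³⁴ J·s.

|L| = 3.64×10⁻³⁴ J·s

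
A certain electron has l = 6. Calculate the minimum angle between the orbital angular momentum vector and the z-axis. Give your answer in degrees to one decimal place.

θ_min ≈ 22.2°

|L| = √(l(l+1)) ℏ = √42 ℏ.
The smallest angle corresponds to the largest L_z, i.e. m_l = l = 6, giving L_z = 6ℏ.
cos θ_min = 6/√42, so θ_min ≈ 22.2°.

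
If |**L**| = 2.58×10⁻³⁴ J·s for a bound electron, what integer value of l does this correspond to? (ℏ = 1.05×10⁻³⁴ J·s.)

In units of ℏ, |L| ≈ 2.457.
(|L|/ℏ)² = l(l+1) ≈ 6.04 ⇒ l = 2.

l = 2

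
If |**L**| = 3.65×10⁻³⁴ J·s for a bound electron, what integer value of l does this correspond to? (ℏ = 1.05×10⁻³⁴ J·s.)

In units of ℏ, |L| ≈ 3.476.
l(l+1) ≈ 3.476² ≈ 12.08, so l = 3.

l = 3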